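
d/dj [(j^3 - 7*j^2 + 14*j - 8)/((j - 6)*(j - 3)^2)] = (-5*j^3 + 47*j^2 - 144*j + 132)/(j^5 - 21*j^4 + 171*j^3 - 675*j^2 + 1296*j - 972)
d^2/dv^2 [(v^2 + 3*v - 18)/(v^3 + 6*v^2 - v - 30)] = 2*(v^6 + 9*v^5 - 51*v^4 - 537*v^3 - 810*v^2 + 324*v - 2448)/(v^9 + 18*v^8 + 105*v^7 + 90*v^6 - 1185*v^5 - 3042*v^4 + 3779*v^3 + 16110*v^2 - 2700*v - 27000)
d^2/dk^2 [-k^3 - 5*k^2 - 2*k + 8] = -6*k - 10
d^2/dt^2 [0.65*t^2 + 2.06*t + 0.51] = 1.30000000000000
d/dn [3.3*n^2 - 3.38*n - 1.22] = 6.6*n - 3.38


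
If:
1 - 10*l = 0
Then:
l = 1/10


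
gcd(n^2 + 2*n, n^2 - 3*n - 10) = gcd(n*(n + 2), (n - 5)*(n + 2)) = n + 2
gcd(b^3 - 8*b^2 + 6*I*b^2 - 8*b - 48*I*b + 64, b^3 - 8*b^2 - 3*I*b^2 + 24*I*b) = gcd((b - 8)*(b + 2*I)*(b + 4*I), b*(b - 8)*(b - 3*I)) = b - 8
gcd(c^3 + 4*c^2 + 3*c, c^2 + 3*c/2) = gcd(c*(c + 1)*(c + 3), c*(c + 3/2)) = c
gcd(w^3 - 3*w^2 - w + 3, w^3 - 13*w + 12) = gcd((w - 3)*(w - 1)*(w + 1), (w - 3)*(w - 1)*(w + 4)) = w^2 - 4*w + 3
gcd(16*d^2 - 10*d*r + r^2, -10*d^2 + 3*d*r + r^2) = -2*d + r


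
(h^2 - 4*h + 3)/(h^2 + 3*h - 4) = (h - 3)/(h + 4)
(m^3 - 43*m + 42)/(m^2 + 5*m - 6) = (m^2 + m - 42)/(m + 6)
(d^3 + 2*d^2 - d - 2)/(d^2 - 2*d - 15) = (-d^3 - 2*d^2 + d + 2)/(-d^2 + 2*d + 15)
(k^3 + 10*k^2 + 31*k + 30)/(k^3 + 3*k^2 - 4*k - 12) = (k + 5)/(k - 2)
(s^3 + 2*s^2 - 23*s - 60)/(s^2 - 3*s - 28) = (s^2 - 2*s - 15)/(s - 7)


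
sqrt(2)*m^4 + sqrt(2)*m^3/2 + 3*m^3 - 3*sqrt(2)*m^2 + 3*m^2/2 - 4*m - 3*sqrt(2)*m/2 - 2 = (m - sqrt(2))*(m + sqrt(2)/2)*(m + 2*sqrt(2))*(sqrt(2)*m + sqrt(2)/2)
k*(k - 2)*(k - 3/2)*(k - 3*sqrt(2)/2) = k^4 - 7*k^3/2 - 3*sqrt(2)*k^3/2 + 3*k^2 + 21*sqrt(2)*k^2/4 - 9*sqrt(2)*k/2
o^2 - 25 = (o - 5)*(o + 5)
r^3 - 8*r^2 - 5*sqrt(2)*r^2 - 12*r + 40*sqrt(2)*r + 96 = (r - 8)*(r - 6*sqrt(2))*(r + sqrt(2))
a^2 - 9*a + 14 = (a - 7)*(a - 2)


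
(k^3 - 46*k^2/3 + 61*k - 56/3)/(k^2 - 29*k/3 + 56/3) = (3*k^2 - 25*k + 8)/(3*k - 8)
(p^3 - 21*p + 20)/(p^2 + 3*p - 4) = (p^2 + p - 20)/(p + 4)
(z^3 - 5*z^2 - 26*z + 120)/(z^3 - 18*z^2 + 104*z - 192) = (z + 5)/(z - 8)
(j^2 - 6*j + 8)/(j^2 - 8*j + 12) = (j - 4)/(j - 6)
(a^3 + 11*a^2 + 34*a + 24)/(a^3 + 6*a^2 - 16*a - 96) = (a + 1)/(a - 4)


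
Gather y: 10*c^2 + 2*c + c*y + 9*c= 10*c^2 + c*y + 11*c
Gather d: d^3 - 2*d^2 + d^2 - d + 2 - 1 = d^3 - d^2 - d + 1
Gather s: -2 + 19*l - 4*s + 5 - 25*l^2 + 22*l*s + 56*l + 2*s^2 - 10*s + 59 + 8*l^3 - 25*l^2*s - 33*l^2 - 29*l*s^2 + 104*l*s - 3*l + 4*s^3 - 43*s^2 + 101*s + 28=8*l^3 - 58*l^2 + 72*l + 4*s^3 + s^2*(-29*l - 41) + s*(-25*l^2 + 126*l + 87) + 90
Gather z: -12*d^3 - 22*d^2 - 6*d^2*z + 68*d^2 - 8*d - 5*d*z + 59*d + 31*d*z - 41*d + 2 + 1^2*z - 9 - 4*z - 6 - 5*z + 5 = -12*d^3 + 46*d^2 + 10*d + z*(-6*d^2 + 26*d - 8) - 8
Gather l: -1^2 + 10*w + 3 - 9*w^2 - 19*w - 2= -9*w^2 - 9*w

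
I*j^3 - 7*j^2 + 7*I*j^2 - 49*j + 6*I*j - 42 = (j + 6)*(j + 7*I)*(I*j + I)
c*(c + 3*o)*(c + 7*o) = c^3 + 10*c^2*o + 21*c*o^2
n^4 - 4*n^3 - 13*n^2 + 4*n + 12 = (n - 6)*(n - 1)*(n + 1)*(n + 2)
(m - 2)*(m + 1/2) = m^2 - 3*m/2 - 1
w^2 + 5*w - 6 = (w - 1)*(w + 6)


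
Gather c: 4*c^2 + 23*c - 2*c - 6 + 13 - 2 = 4*c^2 + 21*c + 5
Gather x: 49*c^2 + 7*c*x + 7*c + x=49*c^2 + 7*c + x*(7*c + 1)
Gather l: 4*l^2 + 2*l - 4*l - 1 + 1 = 4*l^2 - 2*l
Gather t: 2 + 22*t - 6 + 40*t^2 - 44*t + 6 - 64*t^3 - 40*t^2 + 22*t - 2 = -64*t^3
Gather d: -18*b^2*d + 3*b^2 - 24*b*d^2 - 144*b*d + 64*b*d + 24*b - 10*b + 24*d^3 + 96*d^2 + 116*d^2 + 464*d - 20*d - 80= 3*b^2 + 14*b + 24*d^3 + d^2*(212 - 24*b) + d*(-18*b^2 - 80*b + 444) - 80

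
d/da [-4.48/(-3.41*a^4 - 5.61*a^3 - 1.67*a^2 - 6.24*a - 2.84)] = (-61.1072*a^3 - 75.3984*a^2 - 14.9632*a - 27.9552)/(3.41*a^4 + 5.61*a^3 + 1.67*a^2 + 6.24*a + 2.84)^2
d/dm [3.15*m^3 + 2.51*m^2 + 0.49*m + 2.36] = 9.45*m^2 + 5.02*m + 0.49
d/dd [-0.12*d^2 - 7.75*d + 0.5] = -0.24*d - 7.75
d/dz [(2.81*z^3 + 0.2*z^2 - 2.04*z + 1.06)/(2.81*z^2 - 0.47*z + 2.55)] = (7.8961*z^4 - 2.6414*z^3 + 27.1349*z^2 - 4.9372*z - 4.7038)/(7.8961*z^4 - 2.6414*z^3 + 14.5519*z^2 - 2.397*z + 6.5025)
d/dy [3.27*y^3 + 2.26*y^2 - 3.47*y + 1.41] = 9.81*y^2 + 4.52*y - 3.47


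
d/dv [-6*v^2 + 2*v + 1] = 2 - 12*v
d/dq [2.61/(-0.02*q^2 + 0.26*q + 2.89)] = (0.1044*q - 0.6786)/(-0.02*q^2 + 0.26*q + 2.89)^2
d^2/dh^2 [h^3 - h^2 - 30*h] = 6*h - 2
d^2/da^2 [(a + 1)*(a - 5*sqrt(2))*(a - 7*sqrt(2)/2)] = 6*a - 17*sqrt(2) + 2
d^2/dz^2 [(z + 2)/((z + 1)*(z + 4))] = 2*(z^3 + 6*z^2 + 18*z + 22)/(z^6 + 15*z^5 + 87*z^4 + 245*z^3 + 348*z^2 + 240*z + 64)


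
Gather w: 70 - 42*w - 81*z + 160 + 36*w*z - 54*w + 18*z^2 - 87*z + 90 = w*(36*z - 96) + 18*z^2 - 168*z + 320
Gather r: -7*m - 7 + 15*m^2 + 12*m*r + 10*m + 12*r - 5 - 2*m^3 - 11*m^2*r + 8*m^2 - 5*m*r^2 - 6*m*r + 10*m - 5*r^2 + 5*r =-2*m^3 + 23*m^2 + 13*m + r^2*(-5*m - 5) + r*(-11*m^2 + 6*m + 17) - 12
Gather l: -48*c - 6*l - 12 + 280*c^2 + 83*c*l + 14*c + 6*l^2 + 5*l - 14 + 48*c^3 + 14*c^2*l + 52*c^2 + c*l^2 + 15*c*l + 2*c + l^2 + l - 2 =48*c^3 + 332*c^2 - 32*c + l^2*(c + 7) + l*(14*c^2 + 98*c) - 28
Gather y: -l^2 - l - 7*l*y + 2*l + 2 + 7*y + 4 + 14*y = -l^2 + l + y*(21 - 7*l) + 6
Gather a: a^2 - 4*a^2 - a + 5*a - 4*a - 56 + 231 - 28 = 147 - 3*a^2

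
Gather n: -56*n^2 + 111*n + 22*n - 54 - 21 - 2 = -56*n^2 + 133*n - 77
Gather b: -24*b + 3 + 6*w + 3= -24*b + 6*w + 6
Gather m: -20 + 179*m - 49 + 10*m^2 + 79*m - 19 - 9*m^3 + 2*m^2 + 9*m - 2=-9*m^3 + 12*m^2 + 267*m - 90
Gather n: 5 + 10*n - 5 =10*n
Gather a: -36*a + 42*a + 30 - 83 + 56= 6*a + 3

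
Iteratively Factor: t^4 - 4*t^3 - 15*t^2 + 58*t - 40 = (t - 5)*(t^3 + t^2 - 10*t + 8) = (t - 5)*(t - 2)*(t^2 + 3*t - 4) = (t - 5)*(t - 2)*(t + 4)*(t - 1)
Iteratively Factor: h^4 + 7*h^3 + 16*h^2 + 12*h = (h + 2)*(h^3 + 5*h^2 + 6*h) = h*(h + 2)*(h^2 + 5*h + 6) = h*(h + 2)^2*(h + 3)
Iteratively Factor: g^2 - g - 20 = (g - 5)*(g + 4)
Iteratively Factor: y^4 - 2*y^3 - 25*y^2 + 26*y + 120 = (y - 3)*(y^3 + y^2 - 22*y - 40) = (y - 3)*(y + 2)*(y^2 - y - 20) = (y - 5)*(y - 3)*(y + 2)*(y + 4)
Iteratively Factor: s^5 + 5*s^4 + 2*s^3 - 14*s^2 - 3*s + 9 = (s + 3)*(s^4 + 2*s^3 - 4*s^2 - 2*s + 3) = (s + 1)*(s + 3)*(s^3 + s^2 - 5*s + 3) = (s - 1)*(s + 1)*(s + 3)*(s^2 + 2*s - 3) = (s - 1)*(s + 1)*(s + 3)^2*(s - 1)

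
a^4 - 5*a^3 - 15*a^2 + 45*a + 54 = (a - 6)*(a - 3)*(a + 1)*(a + 3)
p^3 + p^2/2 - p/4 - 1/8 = (p - 1/2)*(p + 1/2)^2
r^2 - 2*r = r*(r - 2)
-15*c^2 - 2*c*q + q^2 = (-5*c + q)*(3*c + q)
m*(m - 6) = m^2 - 6*m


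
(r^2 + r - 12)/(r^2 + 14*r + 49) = (r^2 + r - 12)/(r^2 + 14*r + 49)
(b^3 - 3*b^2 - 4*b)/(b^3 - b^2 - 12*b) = (b + 1)/(b + 3)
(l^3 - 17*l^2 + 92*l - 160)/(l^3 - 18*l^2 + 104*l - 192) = (l - 5)/(l - 6)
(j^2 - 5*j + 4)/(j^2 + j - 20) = (j - 1)/(j + 5)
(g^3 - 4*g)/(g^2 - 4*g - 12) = g*(g - 2)/(g - 6)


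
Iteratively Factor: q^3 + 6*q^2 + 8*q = (q + 4)*(q^2 + 2*q) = (q + 2)*(q + 4)*(q)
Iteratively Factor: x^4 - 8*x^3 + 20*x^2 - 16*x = (x - 2)*(x^3 - 6*x^2 + 8*x) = (x - 2)^2*(x^2 - 4*x) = x*(x - 2)^2*(x - 4)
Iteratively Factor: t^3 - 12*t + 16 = (t - 2)*(t^2 + 2*t - 8) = (t - 2)^2*(t + 4)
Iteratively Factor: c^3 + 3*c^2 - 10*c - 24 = (c + 2)*(c^2 + c - 12) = (c - 3)*(c + 2)*(c + 4)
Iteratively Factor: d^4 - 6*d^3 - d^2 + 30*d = (d - 3)*(d^3 - 3*d^2 - 10*d) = (d - 5)*(d - 3)*(d^2 + 2*d) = (d - 5)*(d - 3)*(d + 2)*(d)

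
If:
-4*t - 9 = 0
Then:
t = -9/4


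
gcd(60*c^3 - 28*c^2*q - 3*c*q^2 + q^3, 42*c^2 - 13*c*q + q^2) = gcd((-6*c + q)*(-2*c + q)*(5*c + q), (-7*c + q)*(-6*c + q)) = -6*c + q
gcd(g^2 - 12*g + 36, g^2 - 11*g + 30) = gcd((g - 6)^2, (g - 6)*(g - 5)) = g - 6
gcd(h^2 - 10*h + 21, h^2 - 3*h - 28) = h - 7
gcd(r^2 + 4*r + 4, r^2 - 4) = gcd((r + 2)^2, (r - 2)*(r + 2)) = r + 2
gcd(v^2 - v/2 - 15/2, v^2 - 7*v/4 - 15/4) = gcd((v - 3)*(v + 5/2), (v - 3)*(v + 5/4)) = v - 3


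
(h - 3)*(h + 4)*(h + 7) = h^3 + 8*h^2 - 5*h - 84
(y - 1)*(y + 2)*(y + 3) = y^3 + 4*y^2 + y - 6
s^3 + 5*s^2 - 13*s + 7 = (s - 1)^2*(s + 7)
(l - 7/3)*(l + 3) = l^2 + 2*l/3 - 7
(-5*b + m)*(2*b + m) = -10*b^2 - 3*b*m + m^2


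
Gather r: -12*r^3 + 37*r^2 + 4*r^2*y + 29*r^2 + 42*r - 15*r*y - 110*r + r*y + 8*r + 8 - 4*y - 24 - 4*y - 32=-12*r^3 + r^2*(4*y + 66) + r*(-14*y - 60) - 8*y - 48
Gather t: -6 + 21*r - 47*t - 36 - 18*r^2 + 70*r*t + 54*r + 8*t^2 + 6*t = -18*r^2 + 75*r + 8*t^2 + t*(70*r - 41) - 42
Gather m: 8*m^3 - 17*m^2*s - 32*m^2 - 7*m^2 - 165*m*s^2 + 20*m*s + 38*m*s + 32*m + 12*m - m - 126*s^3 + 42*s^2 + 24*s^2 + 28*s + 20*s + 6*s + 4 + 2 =8*m^3 + m^2*(-17*s - 39) + m*(-165*s^2 + 58*s + 43) - 126*s^3 + 66*s^2 + 54*s + 6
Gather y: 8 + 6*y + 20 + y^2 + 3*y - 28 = y^2 + 9*y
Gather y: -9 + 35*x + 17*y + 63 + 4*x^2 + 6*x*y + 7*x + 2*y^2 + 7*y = 4*x^2 + 42*x + 2*y^2 + y*(6*x + 24) + 54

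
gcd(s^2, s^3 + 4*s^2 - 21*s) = s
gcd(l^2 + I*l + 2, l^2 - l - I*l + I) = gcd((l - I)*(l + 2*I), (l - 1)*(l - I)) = l - I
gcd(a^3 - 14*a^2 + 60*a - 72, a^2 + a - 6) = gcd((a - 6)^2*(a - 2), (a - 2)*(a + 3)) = a - 2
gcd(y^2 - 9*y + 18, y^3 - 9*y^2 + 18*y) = y^2 - 9*y + 18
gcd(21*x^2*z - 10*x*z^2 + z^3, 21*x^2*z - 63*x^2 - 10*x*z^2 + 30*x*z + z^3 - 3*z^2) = 21*x^2 - 10*x*z + z^2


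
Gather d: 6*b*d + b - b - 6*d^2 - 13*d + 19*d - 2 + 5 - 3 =-6*d^2 + d*(6*b + 6)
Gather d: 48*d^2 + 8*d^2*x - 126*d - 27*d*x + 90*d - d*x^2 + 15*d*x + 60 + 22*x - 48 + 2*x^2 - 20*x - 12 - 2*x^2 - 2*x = d^2*(8*x + 48) + d*(-x^2 - 12*x - 36)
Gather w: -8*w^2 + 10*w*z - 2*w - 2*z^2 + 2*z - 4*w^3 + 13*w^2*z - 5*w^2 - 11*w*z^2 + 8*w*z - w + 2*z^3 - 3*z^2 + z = -4*w^3 + w^2*(13*z - 13) + w*(-11*z^2 + 18*z - 3) + 2*z^3 - 5*z^2 + 3*z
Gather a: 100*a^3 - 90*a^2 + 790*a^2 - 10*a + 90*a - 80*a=100*a^3 + 700*a^2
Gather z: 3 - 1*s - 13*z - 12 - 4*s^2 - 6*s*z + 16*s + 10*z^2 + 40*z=-4*s^2 + 15*s + 10*z^2 + z*(27 - 6*s) - 9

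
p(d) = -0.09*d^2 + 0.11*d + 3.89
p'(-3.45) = 0.73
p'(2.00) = -0.25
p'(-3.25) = 0.70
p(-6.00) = -0.01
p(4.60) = 2.49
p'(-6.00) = 1.19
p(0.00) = 3.89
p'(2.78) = -0.39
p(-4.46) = 1.61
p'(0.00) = 0.11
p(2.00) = 3.75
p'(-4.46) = 0.91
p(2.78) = 3.50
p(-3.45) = 2.44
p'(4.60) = -0.72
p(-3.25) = 2.58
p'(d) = 0.11 - 0.18*d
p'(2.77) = -0.39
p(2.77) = 3.50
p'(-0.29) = 0.16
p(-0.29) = 3.85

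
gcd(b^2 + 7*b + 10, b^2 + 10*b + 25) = b + 5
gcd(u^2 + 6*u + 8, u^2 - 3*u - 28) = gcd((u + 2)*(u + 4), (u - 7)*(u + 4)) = u + 4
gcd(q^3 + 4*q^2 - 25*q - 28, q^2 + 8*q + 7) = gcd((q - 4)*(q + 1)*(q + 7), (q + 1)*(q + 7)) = q^2 + 8*q + 7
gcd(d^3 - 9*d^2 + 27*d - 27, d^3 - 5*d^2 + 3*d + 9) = d^2 - 6*d + 9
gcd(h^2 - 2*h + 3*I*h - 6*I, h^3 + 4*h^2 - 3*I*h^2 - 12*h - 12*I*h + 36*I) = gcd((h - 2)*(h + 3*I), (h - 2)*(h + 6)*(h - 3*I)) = h - 2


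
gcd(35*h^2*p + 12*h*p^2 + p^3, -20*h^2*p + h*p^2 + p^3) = 5*h*p + p^2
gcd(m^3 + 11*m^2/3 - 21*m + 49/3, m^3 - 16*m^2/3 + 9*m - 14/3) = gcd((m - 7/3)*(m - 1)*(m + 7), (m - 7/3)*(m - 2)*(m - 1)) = m^2 - 10*m/3 + 7/3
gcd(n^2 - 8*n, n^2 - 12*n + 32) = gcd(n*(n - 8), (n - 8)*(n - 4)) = n - 8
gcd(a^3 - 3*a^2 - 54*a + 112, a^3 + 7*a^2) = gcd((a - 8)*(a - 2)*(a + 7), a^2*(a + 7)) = a + 7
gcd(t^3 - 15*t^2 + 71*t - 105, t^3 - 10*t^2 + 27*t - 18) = t - 3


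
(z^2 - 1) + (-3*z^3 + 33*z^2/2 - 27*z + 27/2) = -3*z^3 + 35*z^2/2 - 27*z + 25/2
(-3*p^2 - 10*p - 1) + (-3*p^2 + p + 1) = -6*p^2 - 9*p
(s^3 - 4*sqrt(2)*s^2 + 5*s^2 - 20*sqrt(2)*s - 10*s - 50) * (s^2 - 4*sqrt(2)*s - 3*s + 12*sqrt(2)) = s^5 - 8*sqrt(2)*s^4 + 2*s^4 - 16*sqrt(2)*s^3 + 7*s^3 + 44*s^2 + 160*sqrt(2)*s^2 - 330*s + 80*sqrt(2)*s - 600*sqrt(2)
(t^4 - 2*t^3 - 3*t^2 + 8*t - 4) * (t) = t^5 - 2*t^4 - 3*t^3 + 8*t^2 - 4*t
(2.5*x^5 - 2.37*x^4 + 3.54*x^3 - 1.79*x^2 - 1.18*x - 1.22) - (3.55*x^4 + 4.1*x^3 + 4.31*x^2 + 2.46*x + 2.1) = 2.5*x^5 - 5.92*x^4 - 0.56*x^3 - 6.1*x^2 - 3.64*x - 3.32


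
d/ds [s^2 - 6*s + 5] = 2*s - 6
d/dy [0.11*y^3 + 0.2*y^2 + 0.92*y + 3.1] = 0.33*y^2 + 0.4*y + 0.92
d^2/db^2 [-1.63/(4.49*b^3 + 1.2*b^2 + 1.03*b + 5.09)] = ((43.9122*b + 3.912)*(4.49*b^3 + 1.2*b^2 + 1.03*b + 5.09) - 1.63*(13.47*b^2 + 2.4*b + 1.03)*(26.94*b^2 + 4.8*b + 2.06))/(4.49*b^3 + 1.2*b^2 + 1.03*b + 5.09)^3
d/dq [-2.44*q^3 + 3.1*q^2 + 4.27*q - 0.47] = -7.32*q^2 + 6.2*q + 4.27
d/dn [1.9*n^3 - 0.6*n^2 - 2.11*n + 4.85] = 5.7*n^2 - 1.2*n - 2.11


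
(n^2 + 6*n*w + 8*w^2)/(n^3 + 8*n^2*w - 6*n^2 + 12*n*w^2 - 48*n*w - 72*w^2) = (n + 4*w)/(n^2 + 6*n*w - 6*n - 36*w)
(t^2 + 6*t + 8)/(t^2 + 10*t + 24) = (t + 2)/(t + 6)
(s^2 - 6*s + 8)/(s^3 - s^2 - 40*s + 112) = (s - 2)/(s^2 + 3*s - 28)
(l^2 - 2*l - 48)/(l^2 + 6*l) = (l - 8)/l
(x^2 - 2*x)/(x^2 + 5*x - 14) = x/(x + 7)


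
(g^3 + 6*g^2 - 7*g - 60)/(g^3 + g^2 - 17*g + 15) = (g + 4)/(g - 1)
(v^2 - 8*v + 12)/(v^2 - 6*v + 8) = (v - 6)/(v - 4)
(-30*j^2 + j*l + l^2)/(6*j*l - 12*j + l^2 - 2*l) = (-5*j + l)/(l - 2)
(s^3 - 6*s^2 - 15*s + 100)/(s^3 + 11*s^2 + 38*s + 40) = (s^2 - 10*s + 25)/(s^2 + 7*s + 10)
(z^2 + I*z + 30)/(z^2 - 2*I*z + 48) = (z - 5*I)/(z - 8*I)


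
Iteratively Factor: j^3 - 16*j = (j)*(j^2 - 16) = j*(j + 4)*(j - 4)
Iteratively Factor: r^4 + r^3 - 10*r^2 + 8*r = (r)*(r^3 + r^2 - 10*r + 8) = r*(r - 1)*(r^2 + 2*r - 8) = r*(r - 2)*(r - 1)*(r + 4)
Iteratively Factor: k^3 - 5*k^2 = (k)*(k^2 - 5*k) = k^2*(k - 5)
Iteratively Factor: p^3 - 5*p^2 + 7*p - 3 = (p - 3)*(p^2 - 2*p + 1) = (p - 3)*(p - 1)*(p - 1)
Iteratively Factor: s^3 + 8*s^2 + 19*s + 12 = (s + 1)*(s^2 + 7*s + 12) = (s + 1)*(s + 3)*(s + 4)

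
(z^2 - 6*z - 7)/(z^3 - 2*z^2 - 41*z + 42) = (z + 1)/(z^2 + 5*z - 6)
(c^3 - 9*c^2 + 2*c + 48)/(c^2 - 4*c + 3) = (c^2 - 6*c - 16)/(c - 1)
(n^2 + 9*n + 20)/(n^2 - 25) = (n + 4)/(n - 5)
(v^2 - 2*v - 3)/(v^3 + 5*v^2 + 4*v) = (v - 3)/(v*(v + 4))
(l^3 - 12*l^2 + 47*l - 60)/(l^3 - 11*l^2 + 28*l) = (l^2 - 8*l + 15)/(l*(l - 7))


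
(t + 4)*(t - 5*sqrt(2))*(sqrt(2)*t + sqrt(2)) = sqrt(2)*t^3 - 10*t^2 + 5*sqrt(2)*t^2 - 50*t + 4*sqrt(2)*t - 40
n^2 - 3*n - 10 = (n - 5)*(n + 2)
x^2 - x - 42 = (x - 7)*(x + 6)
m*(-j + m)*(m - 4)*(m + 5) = -j*m^3 - j*m^2 + 20*j*m + m^4 + m^3 - 20*m^2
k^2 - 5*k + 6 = (k - 3)*(k - 2)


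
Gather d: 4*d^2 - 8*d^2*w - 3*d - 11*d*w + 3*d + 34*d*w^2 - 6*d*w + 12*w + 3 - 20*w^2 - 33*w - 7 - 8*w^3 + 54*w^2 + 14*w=d^2*(4 - 8*w) + d*(34*w^2 - 17*w) - 8*w^3 + 34*w^2 - 7*w - 4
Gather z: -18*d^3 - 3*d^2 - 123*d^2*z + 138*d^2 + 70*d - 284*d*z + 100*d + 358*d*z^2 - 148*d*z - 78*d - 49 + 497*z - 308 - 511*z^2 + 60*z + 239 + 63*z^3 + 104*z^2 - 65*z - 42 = -18*d^3 + 135*d^2 + 92*d + 63*z^3 + z^2*(358*d - 407) + z*(-123*d^2 - 432*d + 492) - 160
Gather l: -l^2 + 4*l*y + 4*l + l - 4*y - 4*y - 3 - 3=-l^2 + l*(4*y + 5) - 8*y - 6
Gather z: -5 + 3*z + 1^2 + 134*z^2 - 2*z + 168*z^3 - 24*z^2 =168*z^3 + 110*z^2 + z - 4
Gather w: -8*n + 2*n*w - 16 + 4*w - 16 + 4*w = -8*n + w*(2*n + 8) - 32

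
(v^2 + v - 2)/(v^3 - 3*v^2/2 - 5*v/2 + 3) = 2*(v + 2)/(2*v^2 - v - 6)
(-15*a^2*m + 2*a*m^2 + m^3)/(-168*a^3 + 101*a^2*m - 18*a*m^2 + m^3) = m*(5*a + m)/(56*a^2 - 15*a*m + m^2)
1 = 1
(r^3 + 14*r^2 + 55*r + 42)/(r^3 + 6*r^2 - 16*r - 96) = (r^2 + 8*r + 7)/(r^2 - 16)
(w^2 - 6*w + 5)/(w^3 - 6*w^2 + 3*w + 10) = (w - 1)/(w^2 - w - 2)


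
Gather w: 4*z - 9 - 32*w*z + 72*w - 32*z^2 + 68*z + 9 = w*(72 - 32*z) - 32*z^2 + 72*z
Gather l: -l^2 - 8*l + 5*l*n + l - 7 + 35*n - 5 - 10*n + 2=-l^2 + l*(5*n - 7) + 25*n - 10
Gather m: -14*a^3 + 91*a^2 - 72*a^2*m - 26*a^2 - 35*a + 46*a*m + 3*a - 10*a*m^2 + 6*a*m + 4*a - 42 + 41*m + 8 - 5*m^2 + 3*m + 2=-14*a^3 + 65*a^2 - 28*a + m^2*(-10*a - 5) + m*(-72*a^2 + 52*a + 44) - 32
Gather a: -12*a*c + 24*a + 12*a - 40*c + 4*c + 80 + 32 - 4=a*(36 - 12*c) - 36*c + 108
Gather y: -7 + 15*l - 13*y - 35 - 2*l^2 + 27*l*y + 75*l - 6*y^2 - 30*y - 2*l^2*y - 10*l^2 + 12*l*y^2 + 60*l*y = -12*l^2 + 90*l + y^2*(12*l - 6) + y*(-2*l^2 + 87*l - 43) - 42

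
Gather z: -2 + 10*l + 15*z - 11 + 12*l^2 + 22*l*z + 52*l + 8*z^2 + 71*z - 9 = 12*l^2 + 62*l + 8*z^2 + z*(22*l + 86) - 22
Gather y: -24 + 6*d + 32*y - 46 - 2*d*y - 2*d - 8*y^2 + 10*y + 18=4*d - 8*y^2 + y*(42 - 2*d) - 52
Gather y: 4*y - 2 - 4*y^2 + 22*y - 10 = -4*y^2 + 26*y - 12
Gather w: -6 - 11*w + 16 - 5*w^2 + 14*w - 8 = -5*w^2 + 3*w + 2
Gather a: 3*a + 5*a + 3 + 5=8*a + 8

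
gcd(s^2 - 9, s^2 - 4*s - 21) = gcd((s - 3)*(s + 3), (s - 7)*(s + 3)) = s + 3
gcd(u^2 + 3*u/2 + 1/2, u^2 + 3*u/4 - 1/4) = u + 1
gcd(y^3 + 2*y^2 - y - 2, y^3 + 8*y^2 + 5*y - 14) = y^2 + y - 2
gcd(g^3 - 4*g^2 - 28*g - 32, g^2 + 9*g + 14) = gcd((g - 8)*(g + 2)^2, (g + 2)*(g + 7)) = g + 2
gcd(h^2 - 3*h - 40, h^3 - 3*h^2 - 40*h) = h^2 - 3*h - 40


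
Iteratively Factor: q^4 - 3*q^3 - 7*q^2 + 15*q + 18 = (q + 1)*(q^3 - 4*q^2 - 3*q + 18) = (q - 3)*(q + 1)*(q^2 - q - 6) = (q - 3)^2*(q + 1)*(q + 2)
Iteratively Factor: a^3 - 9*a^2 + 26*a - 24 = (a - 2)*(a^2 - 7*a + 12) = (a - 4)*(a - 2)*(a - 3)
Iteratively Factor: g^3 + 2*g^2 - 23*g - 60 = (g - 5)*(g^2 + 7*g + 12) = (g - 5)*(g + 3)*(g + 4)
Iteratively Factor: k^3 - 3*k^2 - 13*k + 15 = (k + 3)*(k^2 - 6*k + 5) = (k - 5)*(k + 3)*(k - 1)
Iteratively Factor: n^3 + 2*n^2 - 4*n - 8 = (n + 2)*(n^2 - 4) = (n - 2)*(n + 2)*(n + 2)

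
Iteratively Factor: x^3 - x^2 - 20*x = (x - 5)*(x^2 + 4*x) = x*(x - 5)*(x + 4)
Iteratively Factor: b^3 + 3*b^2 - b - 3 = (b + 3)*(b^2 - 1) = (b - 1)*(b + 3)*(b + 1)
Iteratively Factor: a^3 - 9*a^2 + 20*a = (a - 5)*(a^2 - 4*a) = (a - 5)*(a - 4)*(a)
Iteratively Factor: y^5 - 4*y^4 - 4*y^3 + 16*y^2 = (y)*(y^4 - 4*y^3 - 4*y^2 + 16*y) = y*(y - 2)*(y^3 - 2*y^2 - 8*y) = y*(y - 2)*(y + 2)*(y^2 - 4*y) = y^2*(y - 2)*(y + 2)*(y - 4)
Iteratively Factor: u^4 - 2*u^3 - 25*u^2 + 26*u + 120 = (u - 5)*(u^3 + 3*u^2 - 10*u - 24) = (u - 5)*(u + 2)*(u^2 + u - 12) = (u - 5)*(u + 2)*(u + 4)*(u - 3)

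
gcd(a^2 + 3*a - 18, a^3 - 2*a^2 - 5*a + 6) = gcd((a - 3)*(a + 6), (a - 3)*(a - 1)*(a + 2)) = a - 3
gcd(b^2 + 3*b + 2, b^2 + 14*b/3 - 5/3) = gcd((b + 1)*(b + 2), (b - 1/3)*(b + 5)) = 1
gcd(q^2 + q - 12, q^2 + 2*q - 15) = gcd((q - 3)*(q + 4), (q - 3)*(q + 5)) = q - 3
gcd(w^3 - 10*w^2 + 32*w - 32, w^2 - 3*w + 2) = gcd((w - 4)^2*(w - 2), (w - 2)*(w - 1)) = w - 2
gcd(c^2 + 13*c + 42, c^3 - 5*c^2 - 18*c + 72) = 1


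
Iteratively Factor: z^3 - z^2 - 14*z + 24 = (z - 3)*(z^2 + 2*z - 8) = (z - 3)*(z - 2)*(z + 4)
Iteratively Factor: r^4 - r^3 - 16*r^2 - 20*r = (r - 5)*(r^3 + 4*r^2 + 4*r) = r*(r - 5)*(r^2 + 4*r + 4) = r*(r - 5)*(r + 2)*(r + 2)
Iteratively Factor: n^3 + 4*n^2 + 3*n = (n + 1)*(n^2 + 3*n) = n*(n + 1)*(n + 3)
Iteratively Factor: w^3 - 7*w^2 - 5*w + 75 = (w - 5)*(w^2 - 2*w - 15) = (w - 5)*(w + 3)*(w - 5)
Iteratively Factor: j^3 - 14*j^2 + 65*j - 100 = (j - 4)*(j^2 - 10*j + 25) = (j - 5)*(j - 4)*(j - 5)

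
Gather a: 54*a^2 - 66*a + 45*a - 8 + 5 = 54*a^2 - 21*a - 3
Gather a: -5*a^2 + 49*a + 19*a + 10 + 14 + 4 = -5*a^2 + 68*a + 28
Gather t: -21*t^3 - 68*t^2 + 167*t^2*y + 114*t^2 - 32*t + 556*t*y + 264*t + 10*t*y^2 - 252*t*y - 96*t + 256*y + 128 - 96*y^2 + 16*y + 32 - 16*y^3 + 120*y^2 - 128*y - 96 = -21*t^3 + t^2*(167*y + 46) + t*(10*y^2 + 304*y + 136) - 16*y^3 + 24*y^2 + 144*y + 64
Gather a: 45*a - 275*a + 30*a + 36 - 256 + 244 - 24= -200*a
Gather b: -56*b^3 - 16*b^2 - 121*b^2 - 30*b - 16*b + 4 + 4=-56*b^3 - 137*b^2 - 46*b + 8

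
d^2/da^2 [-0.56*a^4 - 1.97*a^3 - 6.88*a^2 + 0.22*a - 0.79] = -6.72*a^2 - 11.82*a - 13.76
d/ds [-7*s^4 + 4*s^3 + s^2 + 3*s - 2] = -28*s^3 + 12*s^2 + 2*s + 3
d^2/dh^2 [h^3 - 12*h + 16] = 6*h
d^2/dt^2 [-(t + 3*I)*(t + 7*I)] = -2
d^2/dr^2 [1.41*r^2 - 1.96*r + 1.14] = 2.82000000000000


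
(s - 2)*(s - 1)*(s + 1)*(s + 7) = s^4 + 5*s^3 - 15*s^2 - 5*s + 14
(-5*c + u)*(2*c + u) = -10*c^2 - 3*c*u + u^2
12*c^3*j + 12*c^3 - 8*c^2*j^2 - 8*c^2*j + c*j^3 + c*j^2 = (-6*c + j)*(-2*c + j)*(c*j + c)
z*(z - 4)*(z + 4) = z^3 - 16*z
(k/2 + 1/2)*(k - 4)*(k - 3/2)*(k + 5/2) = k^4/2 - k^3 - 43*k^2/8 + 29*k/8 + 15/2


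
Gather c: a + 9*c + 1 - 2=a + 9*c - 1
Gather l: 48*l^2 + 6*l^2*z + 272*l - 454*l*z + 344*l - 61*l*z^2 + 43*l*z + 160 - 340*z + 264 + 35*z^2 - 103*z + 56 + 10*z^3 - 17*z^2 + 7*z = l^2*(6*z + 48) + l*(-61*z^2 - 411*z + 616) + 10*z^3 + 18*z^2 - 436*z + 480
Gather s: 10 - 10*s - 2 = 8 - 10*s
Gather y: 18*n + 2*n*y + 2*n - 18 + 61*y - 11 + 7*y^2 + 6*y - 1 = 20*n + 7*y^2 + y*(2*n + 67) - 30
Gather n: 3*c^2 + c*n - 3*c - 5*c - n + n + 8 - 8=3*c^2 + c*n - 8*c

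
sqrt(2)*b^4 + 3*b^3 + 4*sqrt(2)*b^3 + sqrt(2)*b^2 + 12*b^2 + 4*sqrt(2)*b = b*(b + 4)*(b + sqrt(2))*(sqrt(2)*b + 1)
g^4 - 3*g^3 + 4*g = g*(g - 2)^2*(g + 1)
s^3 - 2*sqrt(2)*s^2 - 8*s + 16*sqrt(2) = (s - 2*sqrt(2))^2*(s + 2*sqrt(2))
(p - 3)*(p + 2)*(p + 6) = p^3 + 5*p^2 - 12*p - 36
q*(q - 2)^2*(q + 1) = q^4 - 3*q^3 + 4*q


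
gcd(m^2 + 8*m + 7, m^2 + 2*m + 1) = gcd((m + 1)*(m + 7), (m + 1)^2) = m + 1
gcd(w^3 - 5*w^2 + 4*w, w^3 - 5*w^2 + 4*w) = w^3 - 5*w^2 + 4*w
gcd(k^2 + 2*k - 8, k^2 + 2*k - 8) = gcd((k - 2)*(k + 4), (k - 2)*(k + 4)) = k^2 + 2*k - 8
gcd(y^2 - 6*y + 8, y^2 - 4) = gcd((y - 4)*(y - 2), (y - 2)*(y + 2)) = y - 2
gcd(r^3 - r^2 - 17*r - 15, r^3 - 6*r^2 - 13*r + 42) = r + 3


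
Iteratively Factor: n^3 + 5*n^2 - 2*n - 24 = (n + 4)*(n^2 + n - 6) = (n + 3)*(n + 4)*(n - 2)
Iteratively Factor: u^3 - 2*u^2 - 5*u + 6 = (u - 1)*(u^2 - u - 6) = (u - 1)*(u + 2)*(u - 3)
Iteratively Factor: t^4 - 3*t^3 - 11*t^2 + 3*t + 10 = (t + 1)*(t^3 - 4*t^2 - 7*t + 10) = (t - 1)*(t + 1)*(t^2 - 3*t - 10) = (t - 5)*(t - 1)*(t + 1)*(t + 2)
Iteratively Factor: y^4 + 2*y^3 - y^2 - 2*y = (y - 1)*(y^3 + 3*y^2 + 2*y) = y*(y - 1)*(y^2 + 3*y + 2) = y*(y - 1)*(y + 2)*(y + 1)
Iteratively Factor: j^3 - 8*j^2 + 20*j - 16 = (j - 2)*(j^2 - 6*j + 8) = (j - 4)*(j - 2)*(j - 2)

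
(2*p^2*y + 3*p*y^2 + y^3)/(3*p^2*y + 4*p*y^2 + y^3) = (2*p + y)/(3*p + y)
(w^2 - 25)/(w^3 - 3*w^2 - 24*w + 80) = (w - 5)/(w^2 - 8*w + 16)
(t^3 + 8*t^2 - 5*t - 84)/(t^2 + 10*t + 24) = (t^2 + 4*t - 21)/(t + 6)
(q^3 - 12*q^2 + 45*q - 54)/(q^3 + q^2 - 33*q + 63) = (q - 6)/(q + 7)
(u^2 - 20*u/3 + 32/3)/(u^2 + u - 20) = (u - 8/3)/(u + 5)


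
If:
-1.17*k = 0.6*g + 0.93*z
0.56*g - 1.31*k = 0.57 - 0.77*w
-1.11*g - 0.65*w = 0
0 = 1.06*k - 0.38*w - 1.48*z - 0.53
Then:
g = -22.49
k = 12.53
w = 38.41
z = -1.25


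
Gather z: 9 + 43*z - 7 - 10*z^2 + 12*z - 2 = -10*z^2 + 55*z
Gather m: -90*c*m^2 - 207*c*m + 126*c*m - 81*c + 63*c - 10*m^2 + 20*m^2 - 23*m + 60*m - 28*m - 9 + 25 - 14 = -18*c + m^2*(10 - 90*c) + m*(9 - 81*c) + 2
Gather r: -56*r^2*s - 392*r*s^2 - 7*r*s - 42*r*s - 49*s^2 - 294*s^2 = -56*r^2*s + r*(-392*s^2 - 49*s) - 343*s^2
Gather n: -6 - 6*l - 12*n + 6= -6*l - 12*n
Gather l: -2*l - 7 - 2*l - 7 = -4*l - 14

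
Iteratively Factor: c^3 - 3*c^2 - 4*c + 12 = (c + 2)*(c^2 - 5*c + 6) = (c - 3)*(c + 2)*(c - 2)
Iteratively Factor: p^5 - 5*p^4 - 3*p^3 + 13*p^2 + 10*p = (p + 1)*(p^4 - 6*p^3 + 3*p^2 + 10*p) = (p + 1)^2*(p^3 - 7*p^2 + 10*p) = (p - 2)*(p + 1)^2*(p^2 - 5*p) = (p - 5)*(p - 2)*(p + 1)^2*(p)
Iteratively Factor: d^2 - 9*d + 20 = (d - 4)*(d - 5)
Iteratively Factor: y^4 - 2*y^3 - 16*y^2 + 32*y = (y)*(y^3 - 2*y^2 - 16*y + 32) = y*(y - 2)*(y^2 - 16) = y*(y - 2)*(y + 4)*(y - 4)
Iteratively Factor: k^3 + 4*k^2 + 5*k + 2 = (k + 1)*(k^2 + 3*k + 2) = (k + 1)*(k + 2)*(k + 1)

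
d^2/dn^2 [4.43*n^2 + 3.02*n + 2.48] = 8.86000000000000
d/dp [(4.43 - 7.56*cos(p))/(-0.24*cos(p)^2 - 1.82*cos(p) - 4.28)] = (1.8144*cos(p)^2 - 2.1264*cos(p) - 40.4194)*sin(p)/(0.0576*cos(p)^4 + 0.8736*cos(p)^3 + 5.3668*cos(p)^2 + 15.5792*cos(p) + 18.3184)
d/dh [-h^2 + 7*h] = 7 - 2*h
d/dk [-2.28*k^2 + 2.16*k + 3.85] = 2.16 - 4.56*k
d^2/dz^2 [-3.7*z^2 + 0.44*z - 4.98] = -7.40000000000000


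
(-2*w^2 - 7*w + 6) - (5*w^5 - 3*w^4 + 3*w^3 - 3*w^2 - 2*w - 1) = -5*w^5 + 3*w^4 - 3*w^3 + w^2 - 5*w + 7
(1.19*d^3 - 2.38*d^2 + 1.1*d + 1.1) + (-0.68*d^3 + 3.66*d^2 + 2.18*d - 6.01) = 0.51*d^3 + 1.28*d^2 + 3.28*d - 4.91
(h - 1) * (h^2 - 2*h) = h^3 - 3*h^2 + 2*h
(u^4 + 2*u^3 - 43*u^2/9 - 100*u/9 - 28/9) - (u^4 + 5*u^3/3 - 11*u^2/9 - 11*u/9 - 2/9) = u^3/3 - 32*u^2/9 - 89*u/9 - 26/9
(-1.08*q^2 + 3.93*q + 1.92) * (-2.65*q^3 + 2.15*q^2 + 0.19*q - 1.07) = 2.862*q^5 - 12.7365*q^4 + 3.1563*q^3 + 6.0303*q^2 - 3.8403*q - 2.0544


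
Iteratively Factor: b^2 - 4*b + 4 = (b - 2)*(b - 2)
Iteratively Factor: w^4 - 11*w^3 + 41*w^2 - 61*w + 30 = (w - 2)*(w^3 - 9*w^2 + 23*w - 15) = (w - 3)*(w - 2)*(w^2 - 6*w + 5) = (w - 5)*(w - 3)*(w - 2)*(w - 1)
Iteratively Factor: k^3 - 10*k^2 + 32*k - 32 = (k - 2)*(k^2 - 8*k + 16) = (k - 4)*(k - 2)*(k - 4)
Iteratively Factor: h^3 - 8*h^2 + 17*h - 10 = (h - 1)*(h^2 - 7*h + 10) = (h - 2)*(h - 1)*(h - 5)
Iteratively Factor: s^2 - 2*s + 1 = (s - 1)*(s - 1)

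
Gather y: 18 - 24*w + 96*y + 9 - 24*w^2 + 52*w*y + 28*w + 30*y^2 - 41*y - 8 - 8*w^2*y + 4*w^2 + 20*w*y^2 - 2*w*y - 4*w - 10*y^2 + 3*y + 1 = -20*w^2 + y^2*(20*w + 20) + y*(-8*w^2 + 50*w + 58) + 20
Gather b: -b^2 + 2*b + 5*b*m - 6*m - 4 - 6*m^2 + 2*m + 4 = -b^2 + b*(5*m + 2) - 6*m^2 - 4*m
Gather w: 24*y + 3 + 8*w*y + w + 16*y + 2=w*(8*y + 1) + 40*y + 5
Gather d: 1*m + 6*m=7*m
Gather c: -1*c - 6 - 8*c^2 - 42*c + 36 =-8*c^2 - 43*c + 30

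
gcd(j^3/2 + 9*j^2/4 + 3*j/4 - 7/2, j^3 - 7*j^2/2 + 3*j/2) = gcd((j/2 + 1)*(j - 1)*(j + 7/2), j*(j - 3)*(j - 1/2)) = 1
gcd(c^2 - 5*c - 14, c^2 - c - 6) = c + 2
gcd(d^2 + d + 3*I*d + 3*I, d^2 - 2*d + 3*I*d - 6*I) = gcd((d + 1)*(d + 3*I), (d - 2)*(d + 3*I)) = d + 3*I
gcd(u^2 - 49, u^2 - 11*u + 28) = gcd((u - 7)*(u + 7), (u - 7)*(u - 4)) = u - 7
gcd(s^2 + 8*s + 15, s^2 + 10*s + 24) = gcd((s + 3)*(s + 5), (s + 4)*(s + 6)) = 1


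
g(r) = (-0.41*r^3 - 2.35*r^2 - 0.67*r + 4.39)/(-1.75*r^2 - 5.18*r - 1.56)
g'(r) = (3.5*r + 5.18)*(-0.41*r^3 - 2.35*r^2 - 0.67*r + 4.39)/(-1.75*r^2 - 5.18*r - 1.56)^2 + (-1.23*r^2 - 4.7*r - 0.67)/(-1.75*r^2 - 5.18*r - 1.56)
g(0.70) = -0.43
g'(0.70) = 1.30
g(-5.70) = -0.27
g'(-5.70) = 0.34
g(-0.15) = -5.40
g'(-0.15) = 30.54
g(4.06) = 1.25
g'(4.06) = 0.31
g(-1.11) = 1.38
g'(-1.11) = 2.37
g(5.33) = 1.62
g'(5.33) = 0.28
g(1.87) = 0.45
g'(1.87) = 0.49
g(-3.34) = 1.14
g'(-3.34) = 1.62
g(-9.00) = -1.23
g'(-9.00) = 0.26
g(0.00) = -2.81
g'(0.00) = 9.77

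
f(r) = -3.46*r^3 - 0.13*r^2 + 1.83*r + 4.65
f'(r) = -10.38*r^2 - 0.26*r + 1.83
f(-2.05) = 30.16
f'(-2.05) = -41.26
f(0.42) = 5.14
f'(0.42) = -0.11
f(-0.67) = 4.41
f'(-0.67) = -2.66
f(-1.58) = 15.08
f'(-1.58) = -23.67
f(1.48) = -4.14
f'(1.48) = -21.29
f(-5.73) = 640.83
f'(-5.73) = -337.49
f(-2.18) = 35.89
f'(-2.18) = -46.93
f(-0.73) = 4.59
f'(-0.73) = -3.51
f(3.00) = -84.45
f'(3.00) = -92.37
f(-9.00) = 2499.99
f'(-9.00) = -836.61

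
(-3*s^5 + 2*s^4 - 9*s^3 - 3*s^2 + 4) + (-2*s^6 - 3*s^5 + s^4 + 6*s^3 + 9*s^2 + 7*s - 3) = -2*s^6 - 6*s^5 + 3*s^4 - 3*s^3 + 6*s^2 + 7*s + 1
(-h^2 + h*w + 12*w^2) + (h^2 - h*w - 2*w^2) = 10*w^2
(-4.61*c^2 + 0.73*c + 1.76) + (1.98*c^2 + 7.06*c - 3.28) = -2.63*c^2 + 7.79*c - 1.52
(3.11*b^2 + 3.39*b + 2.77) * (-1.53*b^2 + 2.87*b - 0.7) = -4.7583*b^4 + 3.739*b^3 + 3.3142*b^2 + 5.5769*b - 1.939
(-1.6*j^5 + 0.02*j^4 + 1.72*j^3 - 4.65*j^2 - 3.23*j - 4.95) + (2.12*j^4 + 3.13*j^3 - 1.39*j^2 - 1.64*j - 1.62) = -1.6*j^5 + 2.14*j^4 + 4.85*j^3 - 6.04*j^2 - 4.87*j - 6.57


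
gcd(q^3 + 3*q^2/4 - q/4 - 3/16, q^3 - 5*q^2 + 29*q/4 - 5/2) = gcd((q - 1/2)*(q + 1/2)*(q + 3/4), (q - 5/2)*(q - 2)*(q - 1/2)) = q - 1/2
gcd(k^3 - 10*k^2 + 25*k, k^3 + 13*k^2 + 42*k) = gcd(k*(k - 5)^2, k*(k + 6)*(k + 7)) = k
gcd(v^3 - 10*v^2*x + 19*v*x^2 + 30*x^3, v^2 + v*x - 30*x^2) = -v + 5*x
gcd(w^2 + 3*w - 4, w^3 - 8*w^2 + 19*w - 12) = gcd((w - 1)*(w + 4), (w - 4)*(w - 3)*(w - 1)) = w - 1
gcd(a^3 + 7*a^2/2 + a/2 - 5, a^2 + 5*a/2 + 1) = a + 2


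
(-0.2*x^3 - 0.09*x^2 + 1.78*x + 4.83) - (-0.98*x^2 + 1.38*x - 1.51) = -0.2*x^3 + 0.89*x^2 + 0.4*x + 6.34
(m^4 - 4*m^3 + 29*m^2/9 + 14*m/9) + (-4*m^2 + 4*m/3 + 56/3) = m^4 - 4*m^3 - 7*m^2/9 + 26*m/9 + 56/3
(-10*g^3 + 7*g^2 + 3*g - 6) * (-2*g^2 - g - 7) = 20*g^5 - 4*g^4 + 57*g^3 - 40*g^2 - 15*g + 42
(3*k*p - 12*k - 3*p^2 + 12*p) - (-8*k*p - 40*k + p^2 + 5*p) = 11*k*p + 28*k - 4*p^2 + 7*p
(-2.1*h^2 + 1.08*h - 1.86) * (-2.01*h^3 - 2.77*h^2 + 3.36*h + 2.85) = 4.221*h^5 + 3.6462*h^4 - 6.309*h^3 + 2.796*h^2 - 3.1716*h - 5.301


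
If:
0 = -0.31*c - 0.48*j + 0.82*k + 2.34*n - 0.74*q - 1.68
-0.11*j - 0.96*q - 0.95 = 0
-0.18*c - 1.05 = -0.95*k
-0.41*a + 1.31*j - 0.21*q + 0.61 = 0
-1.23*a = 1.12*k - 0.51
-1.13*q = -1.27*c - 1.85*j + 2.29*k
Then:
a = -1.30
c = 4.08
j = -1.01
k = 1.88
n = 0.12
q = -0.87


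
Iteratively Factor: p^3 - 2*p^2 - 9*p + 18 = (p - 3)*(p^2 + p - 6) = (p - 3)*(p + 3)*(p - 2)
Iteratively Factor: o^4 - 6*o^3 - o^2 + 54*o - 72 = (o - 4)*(o^3 - 2*o^2 - 9*o + 18) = (o - 4)*(o - 3)*(o^2 + o - 6) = (o - 4)*(o - 3)*(o + 3)*(o - 2)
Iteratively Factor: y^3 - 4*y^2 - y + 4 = (y + 1)*(y^2 - 5*y + 4) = (y - 4)*(y + 1)*(y - 1)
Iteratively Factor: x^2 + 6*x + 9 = (x + 3)*(x + 3)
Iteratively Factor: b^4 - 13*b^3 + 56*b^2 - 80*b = (b - 5)*(b^3 - 8*b^2 + 16*b) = (b - 5)*(b - 4)*(b^2 - 4*b) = (b - 5)*(b - 4)^2*(b)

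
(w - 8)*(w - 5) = w^2 - 13*w + 40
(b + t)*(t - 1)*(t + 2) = b*t^2 + b*t - 2*b + t^3 + t^2 - 2*t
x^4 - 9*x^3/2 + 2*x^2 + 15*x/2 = x*(x - 3)*(x - 5/2)*(x + 1)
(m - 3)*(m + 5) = m^2 + 2*m - 15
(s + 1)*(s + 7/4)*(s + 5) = s^3 + 31*s^2/4 + 31*s/2 + 35/4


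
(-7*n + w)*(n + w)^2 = -7*n^3 - 13*n^2*w - 5*n*w^2 + w^3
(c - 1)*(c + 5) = c^2 + 4*c - 5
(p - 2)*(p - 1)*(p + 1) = p^3 - 2*p^2 - p + 2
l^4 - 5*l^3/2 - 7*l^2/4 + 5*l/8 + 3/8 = (l - 3)*(l - 1/2)*(l + 1/2)^2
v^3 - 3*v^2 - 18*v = v*(v - 6)*(v + 3)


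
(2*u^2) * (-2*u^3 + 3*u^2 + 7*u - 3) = -4*u^5 + 6*u^4 + 14*u^3 - 6*u^2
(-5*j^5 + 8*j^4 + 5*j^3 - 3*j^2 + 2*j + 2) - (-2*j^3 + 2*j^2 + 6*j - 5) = -5*j^5 + 8*j^4 + 7*j^3 - 5*j^2 - 4*j + 7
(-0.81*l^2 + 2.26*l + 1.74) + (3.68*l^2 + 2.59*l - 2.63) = 2.87*l^2 + 4.85*l - 0.89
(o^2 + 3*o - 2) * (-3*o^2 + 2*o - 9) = -3*o^4 - 7*o^3 + 3*o^2 - 31*o + 18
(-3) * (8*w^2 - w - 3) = -24*w^2 + 3*w + 9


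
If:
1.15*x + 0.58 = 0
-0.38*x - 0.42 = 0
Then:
No Solution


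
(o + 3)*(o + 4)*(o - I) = o^3 + 7*o^2 - I*o^2 + 12*o - 7*I*o - 12*I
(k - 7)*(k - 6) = k^2 - 13*k + 42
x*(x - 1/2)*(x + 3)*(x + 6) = x^4 + 17*x^3/2 + 27*x^2/2 - 9*x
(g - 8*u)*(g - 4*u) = g^2 - 12*g*u + 32*u^2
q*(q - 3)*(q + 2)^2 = q^4 + q^3 - 8*q^2 - 12*q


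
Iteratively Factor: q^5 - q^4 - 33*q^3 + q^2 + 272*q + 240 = (q - 4)*(q^4 + 3*q^3 - 21*q^2 - 83*q - 60) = (q - 4)*(q + 3)*(q^3 - 21*q - 20) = (q - 5)*(q - 4)*(q + 3)*(q^2 + 5*q + 4) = (q - 5)*(q - 4)*(q + 3)*(q + 4)*(q + 1)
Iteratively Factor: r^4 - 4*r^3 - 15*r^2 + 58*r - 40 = (r - 2)*(r^3 - 2*r^2 - 19*r + 20) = (r - 5)*(r - 2)*(r^2 + 3*r - 4) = (r - 5)*(r - 2)*(r - 1)*(r + 4)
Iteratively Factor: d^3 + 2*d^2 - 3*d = (d - 1)*(d^2 + 3*d) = d*(d - 1)*(d + 3)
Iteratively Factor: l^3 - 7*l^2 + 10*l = (l - 5)*(l^2 - 2*l) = (l - 5)*(l - 2)*(l)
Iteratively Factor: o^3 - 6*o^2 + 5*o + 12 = (o + 1)*(o^2 - 7*o + 12) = (o - 3)*(o + 1)*(o - 4)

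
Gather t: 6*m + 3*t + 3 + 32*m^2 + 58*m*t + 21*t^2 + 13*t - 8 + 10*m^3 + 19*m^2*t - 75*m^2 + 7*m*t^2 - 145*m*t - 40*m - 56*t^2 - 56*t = 10*m^3 - 43*m^2 - 34*m + t^2*(7*m - 35) + t*(19*m^2 - 87*m - 40) - 5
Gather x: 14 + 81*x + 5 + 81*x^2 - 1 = 81*x^2 + 81*x + 18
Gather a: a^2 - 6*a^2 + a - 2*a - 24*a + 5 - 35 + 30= -5*a^2 - 25*a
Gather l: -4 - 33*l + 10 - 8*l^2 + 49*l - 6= -8*l^2 + 16*l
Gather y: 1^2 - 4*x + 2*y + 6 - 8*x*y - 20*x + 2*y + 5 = -24*x + y*(4 - 8*x) + 12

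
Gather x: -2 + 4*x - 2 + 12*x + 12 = 16*x + 8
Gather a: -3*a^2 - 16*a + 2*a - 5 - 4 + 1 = -3*a^2 - 14*a - 8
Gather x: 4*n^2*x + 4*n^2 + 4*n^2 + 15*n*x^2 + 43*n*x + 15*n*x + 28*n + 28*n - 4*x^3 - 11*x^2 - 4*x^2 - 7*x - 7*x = 8*n^2 + 56*n - 4*x^3 + x^2*(15*n - 15) + x*(4*n^2 + 58*n - 14)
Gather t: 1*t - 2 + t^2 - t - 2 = t^2 - 4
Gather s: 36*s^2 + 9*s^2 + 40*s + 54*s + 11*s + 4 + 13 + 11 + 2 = 45*s^2 + 105*s + 30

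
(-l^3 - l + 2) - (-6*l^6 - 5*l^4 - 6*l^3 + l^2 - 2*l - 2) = 6*l^6 + 5*l^4 + 5*l^3 - l^2 + l + 4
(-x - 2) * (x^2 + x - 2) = -x^3 - 3*x^2 + 4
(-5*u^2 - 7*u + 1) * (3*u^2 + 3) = -15*u^4 - 21*u^3 - 12*u^2 - 21*u + 3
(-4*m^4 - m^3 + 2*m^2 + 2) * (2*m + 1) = -8*m^5 - 6*m^4 + 3*m^3 + 2*m^2 + 4*m + 2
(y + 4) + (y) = 2*y + 4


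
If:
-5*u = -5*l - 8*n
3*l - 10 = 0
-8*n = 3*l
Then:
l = 10/3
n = -5/4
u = 4/3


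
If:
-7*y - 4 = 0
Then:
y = -4/7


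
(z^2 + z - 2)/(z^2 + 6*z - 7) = (z + 2)/(z + 7)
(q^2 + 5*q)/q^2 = (q + 5)/q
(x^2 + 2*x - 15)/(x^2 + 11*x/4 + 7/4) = 4*(x^2 + 2*x - 15)/(4*x^2 + 11*x + 7)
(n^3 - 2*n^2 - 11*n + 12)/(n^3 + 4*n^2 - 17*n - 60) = (n - 1)/(n + 5)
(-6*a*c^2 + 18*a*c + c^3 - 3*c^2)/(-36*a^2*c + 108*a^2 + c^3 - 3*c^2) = c/(6*a + c)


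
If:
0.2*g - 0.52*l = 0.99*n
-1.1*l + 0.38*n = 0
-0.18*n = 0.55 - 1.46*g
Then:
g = 0.38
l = 0.02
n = 0.07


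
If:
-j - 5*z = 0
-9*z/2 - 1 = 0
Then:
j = 10/9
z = -2/9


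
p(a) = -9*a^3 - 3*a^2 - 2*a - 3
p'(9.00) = -2243.00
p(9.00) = -6825.00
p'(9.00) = -2243.00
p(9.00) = -6825.00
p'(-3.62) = -334.10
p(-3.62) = 391.87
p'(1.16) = -45.29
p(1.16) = -23.40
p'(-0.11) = -1.67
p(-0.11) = -2.80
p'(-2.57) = -164.91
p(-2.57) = 135.10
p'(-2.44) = -148.11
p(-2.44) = 114.76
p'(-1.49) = -53.00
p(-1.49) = 23.09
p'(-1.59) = -60.72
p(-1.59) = 28.77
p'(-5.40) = -756.92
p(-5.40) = 1337.50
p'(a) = -27*a^2 - 6*a - 2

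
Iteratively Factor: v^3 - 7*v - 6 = (v + 2)*(v^2 - 2*v - 3) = (v - 3)*(v + 2)*(v + 1)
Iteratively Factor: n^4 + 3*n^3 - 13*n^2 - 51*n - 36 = (n + 3)*(n^3 - 13*n - 12) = (n - 4)*(n + 3)*(n^2 + 4*n + 3) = (n - 4)*(n + 1)*(n + 3)*(n + 3)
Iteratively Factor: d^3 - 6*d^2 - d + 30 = (d - 5)*(d^2 - d - 6) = (d - 5)*(d - 3)*(d + 2)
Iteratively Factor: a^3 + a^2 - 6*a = (a - 2)*(a^2 + 3*a) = a*(a - 2)*(a + 3)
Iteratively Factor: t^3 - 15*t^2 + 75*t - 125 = (t - 5)*(t^2 - 10*t + 25) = (t - 5)^2*(t - 5)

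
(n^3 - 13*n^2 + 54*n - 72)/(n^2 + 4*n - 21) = (n^2 - 10*n + 24)/(n + 7)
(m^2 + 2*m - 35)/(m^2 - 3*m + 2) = (m^2 + 2*m - 35)/(m^2 - 3*m + 2)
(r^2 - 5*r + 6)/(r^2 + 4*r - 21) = (r - 2)/(r + 7)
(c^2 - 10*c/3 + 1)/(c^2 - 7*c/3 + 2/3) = (c - 3)/(c - 2)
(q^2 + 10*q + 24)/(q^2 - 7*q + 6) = (q^2 + 10*q + 24)/(q^2 - 7*q + 6)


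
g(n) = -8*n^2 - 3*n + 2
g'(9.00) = -147.00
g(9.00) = -673.00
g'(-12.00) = 189.00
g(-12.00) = -1114.00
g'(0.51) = -11.16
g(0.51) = -1.61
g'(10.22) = -166.52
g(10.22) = -864.25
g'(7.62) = -124.92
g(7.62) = -485.38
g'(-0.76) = 9.16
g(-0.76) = -0.34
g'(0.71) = -14.36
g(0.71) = -4.16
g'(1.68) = -29.88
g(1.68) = -25.62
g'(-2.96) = 44.36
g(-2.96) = -59.21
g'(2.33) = -40.28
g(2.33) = -48.42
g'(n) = -16*n - 3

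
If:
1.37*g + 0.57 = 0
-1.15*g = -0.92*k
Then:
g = -0.42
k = -0.52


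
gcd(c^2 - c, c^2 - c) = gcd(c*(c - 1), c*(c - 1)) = c^2 - c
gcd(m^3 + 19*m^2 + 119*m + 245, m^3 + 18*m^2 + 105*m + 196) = m^2 + 14*m + 49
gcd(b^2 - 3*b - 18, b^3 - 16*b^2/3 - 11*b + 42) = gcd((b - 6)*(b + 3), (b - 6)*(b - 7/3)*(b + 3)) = b^2 - 3*b - 18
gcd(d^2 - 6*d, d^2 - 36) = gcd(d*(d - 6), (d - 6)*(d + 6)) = d - 6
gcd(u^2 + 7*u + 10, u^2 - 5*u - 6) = 1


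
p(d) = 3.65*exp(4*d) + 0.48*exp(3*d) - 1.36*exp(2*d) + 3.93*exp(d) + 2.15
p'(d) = 14.6*exp(4*d) + 1.44*exp(3*d) - 2.72*exp(2*d) + 3.93*exp(d)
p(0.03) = 9.40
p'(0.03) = 19.20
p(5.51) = 13626102500.77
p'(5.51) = 54497326716.07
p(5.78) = 40119556709.69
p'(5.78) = 160462218631.00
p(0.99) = 203.70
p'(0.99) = 784.82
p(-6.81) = 2.15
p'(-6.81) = 0.00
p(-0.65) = 4.17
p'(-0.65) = 2.60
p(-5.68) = 2.16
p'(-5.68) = 0.01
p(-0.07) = 7.78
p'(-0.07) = 13.50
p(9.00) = 15736250440860200.00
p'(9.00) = 62944746558785000.00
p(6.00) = 96716592800.22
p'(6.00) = 386835292343.72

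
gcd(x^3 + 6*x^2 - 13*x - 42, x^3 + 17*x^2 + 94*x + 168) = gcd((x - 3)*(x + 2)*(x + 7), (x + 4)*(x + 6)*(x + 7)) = x + 7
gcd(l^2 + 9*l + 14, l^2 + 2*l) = l + 2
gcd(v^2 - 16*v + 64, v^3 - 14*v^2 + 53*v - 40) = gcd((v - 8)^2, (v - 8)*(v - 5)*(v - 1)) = v - 8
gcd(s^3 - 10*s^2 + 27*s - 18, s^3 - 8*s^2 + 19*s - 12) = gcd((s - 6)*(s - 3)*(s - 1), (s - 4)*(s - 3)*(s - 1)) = s^2 - 4*s + 3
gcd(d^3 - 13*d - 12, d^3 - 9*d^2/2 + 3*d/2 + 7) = d + 1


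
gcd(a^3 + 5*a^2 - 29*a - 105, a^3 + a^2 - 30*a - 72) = a + 3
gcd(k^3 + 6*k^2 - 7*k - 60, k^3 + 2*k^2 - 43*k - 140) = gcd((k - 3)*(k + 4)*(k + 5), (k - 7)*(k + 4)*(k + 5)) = k^2 + 9*k + 20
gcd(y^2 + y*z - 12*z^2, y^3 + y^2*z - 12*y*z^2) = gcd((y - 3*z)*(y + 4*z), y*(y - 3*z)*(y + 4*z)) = y^2 + y*z - 12*z^2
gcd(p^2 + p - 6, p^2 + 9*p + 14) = 1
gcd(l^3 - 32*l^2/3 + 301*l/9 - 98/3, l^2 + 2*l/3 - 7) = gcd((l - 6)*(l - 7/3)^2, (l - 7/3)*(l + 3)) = l - 7/3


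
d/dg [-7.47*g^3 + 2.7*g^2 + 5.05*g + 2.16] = -22.41*g^2 + 5.4*g + 5.05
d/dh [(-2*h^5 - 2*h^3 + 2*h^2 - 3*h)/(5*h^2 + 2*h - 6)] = (-30*h^6 - 16*h^5 + 50*h^4 - 8*h^3 + 55*h^2 - 24*h + 18)/(25*h^4 + 20*h^3 - 56*h^2 - 24*h + 36)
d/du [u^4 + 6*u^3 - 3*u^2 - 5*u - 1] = 4*u^3 + 18*u^2 - 6*u - 5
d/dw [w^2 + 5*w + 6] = 2*w + 5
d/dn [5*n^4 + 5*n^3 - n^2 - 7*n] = 20*n^3 + 15*n^2 - 2*n - 7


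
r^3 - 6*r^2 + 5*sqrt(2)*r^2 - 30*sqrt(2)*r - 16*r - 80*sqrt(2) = (r - 8)*(r + 2)*(r + 5*sqrt(2))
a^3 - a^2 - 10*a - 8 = (a - 4)*(a + 1)*(a + 2)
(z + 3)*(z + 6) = z^2 + 9*z + 18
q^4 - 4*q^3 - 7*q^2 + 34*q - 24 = (q - 4)*(q - 2)*(q - 1)*(q + 3)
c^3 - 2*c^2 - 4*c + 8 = (c - 2)^2*(c + 2)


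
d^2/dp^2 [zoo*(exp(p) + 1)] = zoo*exp(p)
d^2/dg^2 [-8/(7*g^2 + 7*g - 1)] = 112*(7*g^2 + 7*g - 7*(2*g + 1)^2 - 1)/(7*g^2 + 7*g - 1)^3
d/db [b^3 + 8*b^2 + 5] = b*(3*b + 16)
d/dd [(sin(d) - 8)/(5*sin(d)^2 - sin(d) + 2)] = (-5*sin(d)^2 + 80*sin(d) - 6)*cos(d)/(5*sin(d)^2 - sin(d) + 2)^2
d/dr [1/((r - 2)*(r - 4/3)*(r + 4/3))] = 9*(-27*r^2 + 36*r + 16)/(81*r^6 - 324*r^5 + 36*r^4 + 1152*r^3 - 896*r^2 - 1024*r + 1024)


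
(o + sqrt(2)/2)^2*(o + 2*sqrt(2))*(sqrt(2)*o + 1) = sqrt(2)*o^4 + 7*o^3 + 15*sqrt(2)*o^2/2 + 13*o/2 + sqrt(2)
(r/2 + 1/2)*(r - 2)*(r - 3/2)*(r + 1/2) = r^4/2 - r^3 - 7*r^2/8 + 11*r/8 + 3/4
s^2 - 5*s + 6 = (s - 3)*(s - 2)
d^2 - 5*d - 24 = (d - 8)*(d + 3)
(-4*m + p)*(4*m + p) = -16*m^2 + p^2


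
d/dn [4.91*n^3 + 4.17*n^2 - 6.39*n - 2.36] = 14.73*n^2 + 8.34*n - 6.39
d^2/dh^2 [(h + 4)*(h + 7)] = 2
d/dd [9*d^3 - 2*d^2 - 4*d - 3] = 27*d^2 - 4*d - 4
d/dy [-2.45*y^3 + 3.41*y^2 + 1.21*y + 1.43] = -7.35*y^2 + 6.82*y + 1.21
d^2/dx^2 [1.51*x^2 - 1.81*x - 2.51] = 3.02000000000000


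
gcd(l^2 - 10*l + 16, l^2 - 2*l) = l - 2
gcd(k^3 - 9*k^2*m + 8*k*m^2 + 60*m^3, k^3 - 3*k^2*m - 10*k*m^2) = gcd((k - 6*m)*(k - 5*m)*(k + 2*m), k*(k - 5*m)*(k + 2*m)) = k^2 - 3*k*m - 10*m^2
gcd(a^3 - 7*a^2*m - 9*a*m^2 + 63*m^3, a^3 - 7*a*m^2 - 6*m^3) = a - 3*m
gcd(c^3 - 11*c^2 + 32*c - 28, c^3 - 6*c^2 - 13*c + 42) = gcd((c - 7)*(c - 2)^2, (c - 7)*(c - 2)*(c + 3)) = c^2 - 9*c + 14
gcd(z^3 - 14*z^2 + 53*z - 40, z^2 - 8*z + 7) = z - 1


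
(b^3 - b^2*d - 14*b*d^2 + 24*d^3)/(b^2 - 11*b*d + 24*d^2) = (b^2 + 2*b*d - 8*d^2)/(b - 8*d)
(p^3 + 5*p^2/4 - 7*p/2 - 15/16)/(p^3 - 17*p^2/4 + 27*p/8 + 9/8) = (p + 5/2)/(p - 3)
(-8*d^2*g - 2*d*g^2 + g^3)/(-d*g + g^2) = (8*d^2 + 2*d*g - g^2)/(d - g)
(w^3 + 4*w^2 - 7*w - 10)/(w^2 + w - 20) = (w^2 - w - 2)/(w - 4)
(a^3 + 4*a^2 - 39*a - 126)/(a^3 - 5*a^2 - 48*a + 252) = (a + 3)/(a - 6)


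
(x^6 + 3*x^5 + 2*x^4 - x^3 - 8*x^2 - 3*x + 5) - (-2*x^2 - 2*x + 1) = x^6 + 3*x^5 + 2*x^4 - x^3 - 6*x^2 - x + 4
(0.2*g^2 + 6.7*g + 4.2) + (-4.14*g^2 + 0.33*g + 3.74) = -3.94*g^2 + 7.03*g + 7.94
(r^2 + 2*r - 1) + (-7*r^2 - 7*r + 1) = -6*r^2 - 5*r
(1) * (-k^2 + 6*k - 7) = -k^2 + 6*k - 7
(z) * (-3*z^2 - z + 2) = -3*z^3 - z^2 + 2*z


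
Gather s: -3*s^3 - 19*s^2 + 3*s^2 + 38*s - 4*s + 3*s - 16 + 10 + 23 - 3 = -3*s^3 - 16*s^2 + 37*s + 14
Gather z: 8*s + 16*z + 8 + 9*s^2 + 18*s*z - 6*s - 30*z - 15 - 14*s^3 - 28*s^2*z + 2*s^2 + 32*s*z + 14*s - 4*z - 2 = -14*s^3 + 11*s^2 + 16*s + z*(-28*s^2 + 50*s - 18) - 9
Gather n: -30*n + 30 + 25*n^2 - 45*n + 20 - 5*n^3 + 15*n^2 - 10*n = -5*n^3 + 40*n^2 - 85*n + 50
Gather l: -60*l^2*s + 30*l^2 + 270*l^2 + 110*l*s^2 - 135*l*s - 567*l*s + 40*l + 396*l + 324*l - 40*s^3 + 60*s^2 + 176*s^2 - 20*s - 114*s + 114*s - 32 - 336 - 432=l^2*(300 - 60*s) + l*(110*s^2 - 702*s + 760) - 40*s^3 + 236*s^2 - 20*s - 800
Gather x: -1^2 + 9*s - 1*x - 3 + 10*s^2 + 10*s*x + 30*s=10*s^2 + 39*s + x*(10*s - 1) - 4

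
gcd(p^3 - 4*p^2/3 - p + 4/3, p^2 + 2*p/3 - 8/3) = p - 4/3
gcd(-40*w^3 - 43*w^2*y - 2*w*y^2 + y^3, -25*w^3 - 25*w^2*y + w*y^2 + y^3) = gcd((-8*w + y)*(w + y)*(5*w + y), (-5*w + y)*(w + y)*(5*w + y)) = 5*w^2 + 6*w*y + y^2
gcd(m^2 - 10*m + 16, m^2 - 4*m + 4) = m - 2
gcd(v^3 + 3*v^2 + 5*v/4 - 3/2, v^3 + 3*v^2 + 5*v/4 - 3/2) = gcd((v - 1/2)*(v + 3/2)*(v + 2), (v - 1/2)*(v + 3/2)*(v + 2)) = v^3 + 3*v^2 + 5*v/4 - 3/2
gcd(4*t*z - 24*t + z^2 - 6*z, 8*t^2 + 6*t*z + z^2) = 4*t + z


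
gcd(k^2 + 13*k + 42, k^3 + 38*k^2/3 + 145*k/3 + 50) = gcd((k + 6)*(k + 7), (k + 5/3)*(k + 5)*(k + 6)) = k + 6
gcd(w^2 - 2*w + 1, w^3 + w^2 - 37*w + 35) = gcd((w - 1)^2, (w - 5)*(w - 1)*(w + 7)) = w - 1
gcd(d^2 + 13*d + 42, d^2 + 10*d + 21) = d + 7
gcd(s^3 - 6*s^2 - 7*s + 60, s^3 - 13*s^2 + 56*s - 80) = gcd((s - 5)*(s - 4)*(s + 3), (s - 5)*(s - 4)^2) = s^2 - 9*s + 20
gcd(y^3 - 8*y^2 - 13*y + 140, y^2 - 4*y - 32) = y + 4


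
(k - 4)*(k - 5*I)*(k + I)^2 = k^4 - 4*k^3 - 3*I*k^3 + 9*k^2 + 12*I*k^2 - 36*k + 5*I*k - 20*I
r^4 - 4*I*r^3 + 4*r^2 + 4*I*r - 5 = (r - 1)*(r + 1)*(r - 5*I)*(r + I)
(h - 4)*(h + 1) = h^2 - 3*h - 4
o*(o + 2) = o^2 + 2*o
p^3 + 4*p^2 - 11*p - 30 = (p - 3)*(p + 2)*(p + 5)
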